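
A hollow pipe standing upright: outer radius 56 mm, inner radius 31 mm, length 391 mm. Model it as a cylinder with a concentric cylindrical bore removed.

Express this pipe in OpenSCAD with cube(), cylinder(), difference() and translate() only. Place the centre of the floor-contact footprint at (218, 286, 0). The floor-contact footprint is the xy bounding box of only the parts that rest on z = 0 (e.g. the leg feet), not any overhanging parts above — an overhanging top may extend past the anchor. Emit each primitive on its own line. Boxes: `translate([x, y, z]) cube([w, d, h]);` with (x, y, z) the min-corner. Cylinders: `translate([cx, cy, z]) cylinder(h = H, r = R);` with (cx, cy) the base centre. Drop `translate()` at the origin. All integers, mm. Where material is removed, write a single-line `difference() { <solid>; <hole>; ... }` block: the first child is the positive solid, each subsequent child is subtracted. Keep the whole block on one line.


difference() { translate([218, 286, 0]) cylinder(h = 391, r = 56); translate([218, 286, 0]) cylinder(h = 391, r = 31); }


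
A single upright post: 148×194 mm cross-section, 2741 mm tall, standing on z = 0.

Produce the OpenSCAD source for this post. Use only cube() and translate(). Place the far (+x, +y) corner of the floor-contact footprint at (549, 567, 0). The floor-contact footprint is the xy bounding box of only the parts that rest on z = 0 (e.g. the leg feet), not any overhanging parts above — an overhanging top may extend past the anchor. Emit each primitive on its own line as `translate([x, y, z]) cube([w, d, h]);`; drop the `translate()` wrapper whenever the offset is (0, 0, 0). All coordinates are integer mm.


translate([401, 373, 0]) cube([148, 194, 2741]);


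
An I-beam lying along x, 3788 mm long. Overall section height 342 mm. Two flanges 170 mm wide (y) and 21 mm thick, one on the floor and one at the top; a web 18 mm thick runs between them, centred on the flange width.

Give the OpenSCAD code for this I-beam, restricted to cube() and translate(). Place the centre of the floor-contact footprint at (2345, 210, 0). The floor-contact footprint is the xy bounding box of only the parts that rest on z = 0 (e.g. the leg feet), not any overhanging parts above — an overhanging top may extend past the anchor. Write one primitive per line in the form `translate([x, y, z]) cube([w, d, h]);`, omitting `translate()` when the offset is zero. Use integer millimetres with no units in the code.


translate([451, 125, 0]) cube([3788, 170, 21]);
translate([451, 201, 21]) cube([3788, 18, 300]);
translate([451, 125, 321]) cube([3788, 170, 21]);


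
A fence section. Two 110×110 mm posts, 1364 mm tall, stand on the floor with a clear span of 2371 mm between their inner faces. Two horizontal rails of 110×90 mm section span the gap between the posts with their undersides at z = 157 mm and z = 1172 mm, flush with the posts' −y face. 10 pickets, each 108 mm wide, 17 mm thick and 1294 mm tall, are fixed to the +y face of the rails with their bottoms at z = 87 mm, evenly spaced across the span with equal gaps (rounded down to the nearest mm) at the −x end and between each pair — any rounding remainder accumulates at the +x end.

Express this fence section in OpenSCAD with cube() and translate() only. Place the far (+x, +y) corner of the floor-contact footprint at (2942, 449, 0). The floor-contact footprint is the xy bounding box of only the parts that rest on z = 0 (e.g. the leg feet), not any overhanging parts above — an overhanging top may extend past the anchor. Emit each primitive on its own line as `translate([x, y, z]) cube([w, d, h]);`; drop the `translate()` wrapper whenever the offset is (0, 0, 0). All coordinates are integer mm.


translate([351, 339, 0]) cube([110, 110, 1364]);
translate([2832, 339, 0]) cube([110, 110, 1364]);
translate([461, 339, 157]) cube([2371, 110, 90]);
translate([461, 339, 1172]) cube([2371, 110, 90]);
translate([578, 449, 87]) cube([108, 17, 1294]);
translate([803, 449, 87]) cube([108, 17, 1294]);
translate([1028, 449, 87]) cube([108, 17, 1294]);
translate([1253, 449, 87]) cube([108, 17, 1294]);
translate([1478, 449, 87]) cube([108, 17, 1294]);
translate([1703, 449, 87]) cube([108, 17, 1294]);
translate([1928, 449, 87]) cube([108, 17, 1294]);
translate([2153, 449, 87]) cube([108, 17, 1294]);
translate([2378, 449, 87]) cube([108, 17, 1294]);
translate([2603, 449, 87]) cube([108, 17, 1294]);


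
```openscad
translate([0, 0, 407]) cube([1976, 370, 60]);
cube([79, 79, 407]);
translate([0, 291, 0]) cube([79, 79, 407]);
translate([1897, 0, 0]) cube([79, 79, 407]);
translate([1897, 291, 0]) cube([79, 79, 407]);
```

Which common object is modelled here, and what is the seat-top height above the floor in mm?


A bench. The seat-top height is 467 mm.

A long slab on four corner posts — a bench. The slab sits at z = 407 with thickness 60, so the top is 407 + 60 = 467 mm.


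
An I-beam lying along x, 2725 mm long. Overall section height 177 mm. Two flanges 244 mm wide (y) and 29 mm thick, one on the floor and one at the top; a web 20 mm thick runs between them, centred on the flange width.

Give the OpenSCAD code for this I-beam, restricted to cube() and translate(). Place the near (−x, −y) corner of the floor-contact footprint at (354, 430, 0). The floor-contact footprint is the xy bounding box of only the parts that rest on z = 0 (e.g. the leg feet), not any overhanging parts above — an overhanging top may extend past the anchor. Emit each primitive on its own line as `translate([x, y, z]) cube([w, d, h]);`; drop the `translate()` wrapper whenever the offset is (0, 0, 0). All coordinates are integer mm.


translate([354, 430, 0]) cube([2725, 244, 29]);
translate([354, 542, 29]) cube([2725, 20, 119]);
translate([354, 430, 148]) cube([2725, 244, 29]);


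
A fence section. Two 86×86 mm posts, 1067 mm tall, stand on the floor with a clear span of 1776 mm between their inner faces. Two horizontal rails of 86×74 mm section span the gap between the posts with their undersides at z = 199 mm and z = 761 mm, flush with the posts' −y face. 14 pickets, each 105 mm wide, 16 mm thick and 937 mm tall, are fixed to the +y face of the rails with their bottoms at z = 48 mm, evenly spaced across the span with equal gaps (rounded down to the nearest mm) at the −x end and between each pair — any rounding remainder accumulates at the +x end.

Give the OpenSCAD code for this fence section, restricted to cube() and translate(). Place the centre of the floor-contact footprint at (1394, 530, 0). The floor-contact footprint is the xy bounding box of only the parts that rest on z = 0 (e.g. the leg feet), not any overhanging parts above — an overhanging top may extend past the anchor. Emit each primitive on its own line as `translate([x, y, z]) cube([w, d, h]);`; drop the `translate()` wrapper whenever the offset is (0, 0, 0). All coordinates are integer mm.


translate([420, 487, 0]) cube([86, 86, 1067]);
translate([2282, 487, 0]) cube([86, 86, 1067]);
translate([506, 487, 199]) cube([1776, 86, 74]);
translate([506, 487, 761]) cube([1776, 86, 74]);
translate([526, 573, 48]) cube([105, 16, 937]);
translate([651, 573, 48]) cube([105, 16, 937]);
translate([776, 573, 48]) cube([105, 16, 937]);
translate([901, 573, 48]) cube([105, 16, 937]);
translate([1026, 573, 48]) cube([105, 16, 937]);
translate([1151, 573, 48]) cube([105, 16, 937]);
translate([1276, 573, 48]) cube([105, 16, 937]);
translate([1401, 573, 48]) cube([105, 16, 937]);
translate([1526, 573, 48]) cube([105, 16, 937]);
translate([1651, 573, 48]) cube([105, 16, 937]);
translate([1776, 573, 48]) cube([105, 16, 937]);
translate([1901, 573, 48]) cube([105, 16, 937]);
translate([2026, 573, 48]) cube([105, 16, 937]);
translate([2151, 573, 48]) cube([105, 16, 937]);


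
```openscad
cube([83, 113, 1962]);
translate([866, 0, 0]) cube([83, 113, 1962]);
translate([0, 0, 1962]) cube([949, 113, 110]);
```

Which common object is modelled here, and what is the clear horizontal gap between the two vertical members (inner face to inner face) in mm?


A door frame. The clear opening width is 783 mm.

Two 1962 mm tall posts with a header on top — a door frame. The left jamb is 83 mm wide at x = 0; the right jamb starts at x = 866. The clear opening is 866 − 83 = 783 mm.


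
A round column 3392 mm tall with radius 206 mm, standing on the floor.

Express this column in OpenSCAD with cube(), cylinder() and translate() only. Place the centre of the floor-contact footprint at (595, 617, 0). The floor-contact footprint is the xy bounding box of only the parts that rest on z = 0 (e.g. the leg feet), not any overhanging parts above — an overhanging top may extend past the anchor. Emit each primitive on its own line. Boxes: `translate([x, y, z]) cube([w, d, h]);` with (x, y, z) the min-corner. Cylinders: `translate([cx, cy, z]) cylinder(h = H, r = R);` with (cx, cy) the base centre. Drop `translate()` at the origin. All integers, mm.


translate([595, 617, 0]) cylinder(h = 3392, r = 206);


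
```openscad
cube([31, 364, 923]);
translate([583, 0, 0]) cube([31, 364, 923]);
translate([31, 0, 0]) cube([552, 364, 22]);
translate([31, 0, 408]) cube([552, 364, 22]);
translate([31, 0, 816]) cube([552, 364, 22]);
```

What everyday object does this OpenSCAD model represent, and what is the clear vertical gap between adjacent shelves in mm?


A bookshelf. The clear shelf gap is 386 mm.

Two tall side panels with 3 horizontal boards between them — a bookshelf. The first two shelf undersides are at z = 0 and z = 408; with shelf thickness 22, the clear gap is 408 − 0 − 22 = 386 mm.


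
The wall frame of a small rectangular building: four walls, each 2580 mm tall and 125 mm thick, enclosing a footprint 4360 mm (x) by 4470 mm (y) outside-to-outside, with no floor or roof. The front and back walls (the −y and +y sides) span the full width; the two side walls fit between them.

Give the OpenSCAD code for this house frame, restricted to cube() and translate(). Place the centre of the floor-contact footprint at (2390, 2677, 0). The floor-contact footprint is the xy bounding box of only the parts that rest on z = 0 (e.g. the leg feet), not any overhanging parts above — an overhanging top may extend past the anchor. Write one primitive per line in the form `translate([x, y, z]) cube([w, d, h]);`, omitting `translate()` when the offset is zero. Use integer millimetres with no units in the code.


translate([210, 442, 0]) cube([4360, 125, 2580]);
translate([210, 4787, 0]) cube([4360, 125, 2580]);
translate([210, 567, 0]) cube([125, 4220, 2580]);
translate([4445, 567, 0]) cube([125, 4220, 2580]);


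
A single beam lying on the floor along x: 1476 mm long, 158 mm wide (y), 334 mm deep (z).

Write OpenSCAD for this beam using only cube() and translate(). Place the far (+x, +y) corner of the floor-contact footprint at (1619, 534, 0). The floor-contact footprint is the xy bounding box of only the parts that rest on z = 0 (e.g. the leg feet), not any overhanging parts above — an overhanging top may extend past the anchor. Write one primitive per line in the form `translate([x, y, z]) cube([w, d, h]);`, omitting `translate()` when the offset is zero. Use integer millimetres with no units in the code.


translate([143, 376, 0]) cube([1476, 158, 334]);


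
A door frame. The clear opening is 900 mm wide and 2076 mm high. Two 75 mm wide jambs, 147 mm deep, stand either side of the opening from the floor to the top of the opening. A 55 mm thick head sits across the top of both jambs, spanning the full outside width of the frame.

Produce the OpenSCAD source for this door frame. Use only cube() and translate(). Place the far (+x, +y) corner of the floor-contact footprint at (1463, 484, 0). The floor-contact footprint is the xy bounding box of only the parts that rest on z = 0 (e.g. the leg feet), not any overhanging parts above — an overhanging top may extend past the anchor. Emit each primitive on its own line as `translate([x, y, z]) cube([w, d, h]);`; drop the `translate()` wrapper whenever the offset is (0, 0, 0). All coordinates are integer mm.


translate([413, 337, 0]) cube([75, 147, 2076]);
translate([1388, 337, 0]) cube([75, 147, 2076]);
translate([413, 337, 2076]) cube([1050, 147, 55]);


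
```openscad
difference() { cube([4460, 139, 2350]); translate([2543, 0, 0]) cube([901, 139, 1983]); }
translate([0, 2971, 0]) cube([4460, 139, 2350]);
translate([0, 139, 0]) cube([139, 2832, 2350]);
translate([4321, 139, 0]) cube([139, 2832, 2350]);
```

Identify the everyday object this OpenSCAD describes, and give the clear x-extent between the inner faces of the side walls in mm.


A single room. The interior width is 4182 mm.

Four walls enclosing a rectangle with a door in the front wall — a room. Outside width 4460 minus two 139 mm walls gives 4182 mm.


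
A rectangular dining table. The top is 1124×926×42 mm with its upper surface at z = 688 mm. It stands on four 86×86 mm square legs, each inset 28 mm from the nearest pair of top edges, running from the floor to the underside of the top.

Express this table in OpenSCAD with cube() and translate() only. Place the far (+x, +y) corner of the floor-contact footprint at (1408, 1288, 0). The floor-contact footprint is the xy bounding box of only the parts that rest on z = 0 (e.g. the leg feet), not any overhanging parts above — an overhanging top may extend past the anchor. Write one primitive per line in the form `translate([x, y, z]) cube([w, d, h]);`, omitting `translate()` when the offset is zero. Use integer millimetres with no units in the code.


translate([312, 390, 646]) cube([1124, 926, 42]);
translate([340, 418, 0]) cube([86, 86, 646]);
translate([1322, 418, 0]) cube([86, 86, 646]);
translate([340, 1202, 0]) cube([86, 86, 646]);
translate([1322, 1202, 0]) cube([86, 86, 646]);


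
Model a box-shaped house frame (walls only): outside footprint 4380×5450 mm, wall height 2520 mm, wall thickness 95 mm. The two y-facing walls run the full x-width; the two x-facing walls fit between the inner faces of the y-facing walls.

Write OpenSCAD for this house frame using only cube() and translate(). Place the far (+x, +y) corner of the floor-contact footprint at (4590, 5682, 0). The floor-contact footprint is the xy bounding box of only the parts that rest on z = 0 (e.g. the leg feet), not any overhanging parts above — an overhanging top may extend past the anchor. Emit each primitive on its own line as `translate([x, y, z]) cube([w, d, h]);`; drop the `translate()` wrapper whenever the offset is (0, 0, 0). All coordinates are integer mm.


translate([210, 232, 0]) cube([4380, 95, 2520]);
translate([210, 5587, 0]) cube([4380, 95, 2520]);
translate([210, 327, 0]) cube([95, 5260, 2520]);
translate([4495, 327, 0]) cube([95, 5260, 2520]);


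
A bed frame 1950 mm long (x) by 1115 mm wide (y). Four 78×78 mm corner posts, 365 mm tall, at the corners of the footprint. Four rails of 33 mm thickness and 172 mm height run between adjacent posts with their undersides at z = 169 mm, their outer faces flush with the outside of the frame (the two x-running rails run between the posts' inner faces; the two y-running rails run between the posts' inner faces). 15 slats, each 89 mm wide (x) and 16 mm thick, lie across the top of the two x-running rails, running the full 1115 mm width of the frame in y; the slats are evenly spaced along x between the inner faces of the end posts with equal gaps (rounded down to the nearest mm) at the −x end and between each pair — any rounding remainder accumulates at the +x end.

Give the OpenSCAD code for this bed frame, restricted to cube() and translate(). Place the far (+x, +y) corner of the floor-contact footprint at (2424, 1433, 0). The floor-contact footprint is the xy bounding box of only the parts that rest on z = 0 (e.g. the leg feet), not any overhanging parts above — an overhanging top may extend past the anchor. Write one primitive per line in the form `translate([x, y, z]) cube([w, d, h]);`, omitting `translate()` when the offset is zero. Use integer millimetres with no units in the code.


translate([474, 318, 0]) cube([78, 78, 365]);
translate([474, 1355, 0]) cube([78, 78, 365]);
translate([2346, 318, 0]) cube([78, 78, 365]);
translate([2346, 1355, 0]) cube([78, 78, 365]);
translate([552, 318, 169]) cube([1794, 33, 172]);
translate([552, 1400, 169]) cube([1794, 33, 172]);
translate([474, 396, 169]) cube([33, 959, 172]);
translate([2391, 396, 169]) cube([33, 959, 172]);
translate([580, 318, 341]) cube([89, 1115, 16]);
translate([697, 318, 341]) cube([89, 1115, 16]);
translate([814, 318, 341]) cube([89, 1115, 16]);
translate([931, 318, 341]) cube([89, 1115, 16]);
translate([1048, 318, 341]) cube([89, 1115, 16]);
translate([1165, 318, 341]) cube([89, 1115, 16]);
translate([1282, 318, 341]) cube([89, 1115, 16]);
translate([1399, 318, 341]) cube([89, 1115, 16]);
translate([1516, 318, 341]) cube([89, 1115, 16]);
translate([1633, 318, 341]) cube([89, 1115, 16]);
translate([1750, 318, 341]) cube([89, 1115, 16]);
translate([1867, 318, 341]) cube([89, 1115, 16]);
translate([1984, 318, 341]) cube([89, 1115, 16]);
translate([2101, 318, 341]) cube([89, 1115, 16]);
translate([2218, 318, 341]) cube([89, 1115, 16]);


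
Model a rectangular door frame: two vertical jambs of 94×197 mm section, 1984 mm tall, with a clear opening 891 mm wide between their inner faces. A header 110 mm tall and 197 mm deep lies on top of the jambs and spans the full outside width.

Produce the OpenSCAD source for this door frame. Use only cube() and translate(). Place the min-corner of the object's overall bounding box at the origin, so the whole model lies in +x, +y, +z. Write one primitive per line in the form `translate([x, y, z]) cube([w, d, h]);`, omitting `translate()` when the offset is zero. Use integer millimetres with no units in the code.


cube([94, 197, 1984]);
translate([985, 0, 0]) cube([94, 197, 1984]);
translate([0, 0, 1984]) cube([1079, 197, 110]);


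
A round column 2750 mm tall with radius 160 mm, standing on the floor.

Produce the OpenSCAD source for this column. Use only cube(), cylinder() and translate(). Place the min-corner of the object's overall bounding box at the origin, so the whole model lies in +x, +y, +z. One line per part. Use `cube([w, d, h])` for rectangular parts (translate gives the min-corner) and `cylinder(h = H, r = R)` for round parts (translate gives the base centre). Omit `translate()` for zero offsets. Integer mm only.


translate([160, 160, 0]) cylinder(h = 2750, r = 160);


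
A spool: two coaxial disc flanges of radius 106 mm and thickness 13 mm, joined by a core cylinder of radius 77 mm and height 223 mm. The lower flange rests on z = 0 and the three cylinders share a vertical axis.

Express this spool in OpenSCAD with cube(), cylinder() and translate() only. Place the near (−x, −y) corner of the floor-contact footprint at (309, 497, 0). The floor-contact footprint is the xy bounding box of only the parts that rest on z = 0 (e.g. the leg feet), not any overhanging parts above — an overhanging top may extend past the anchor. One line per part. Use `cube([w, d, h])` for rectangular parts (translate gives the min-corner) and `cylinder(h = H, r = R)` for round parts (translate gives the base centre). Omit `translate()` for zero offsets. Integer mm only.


translate([415, 603, 0]) cylinder(h = 13, r = 106);
translate([415, 603, 13]) cylinder(h = 223, r = 77);
translate([415, 603, 236]) cylinder(h = 13, r = 106);


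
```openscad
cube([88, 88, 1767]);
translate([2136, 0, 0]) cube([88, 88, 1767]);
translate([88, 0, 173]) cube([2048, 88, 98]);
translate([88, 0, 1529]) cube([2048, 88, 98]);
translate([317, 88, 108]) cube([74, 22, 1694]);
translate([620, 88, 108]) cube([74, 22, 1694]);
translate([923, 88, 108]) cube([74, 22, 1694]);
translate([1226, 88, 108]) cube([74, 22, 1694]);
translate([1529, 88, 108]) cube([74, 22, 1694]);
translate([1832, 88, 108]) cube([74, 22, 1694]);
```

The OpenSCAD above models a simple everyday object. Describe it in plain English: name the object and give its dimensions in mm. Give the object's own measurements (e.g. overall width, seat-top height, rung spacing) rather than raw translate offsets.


A fence section. Two 88×88 mm posts, 1767 mm tall, stand on the floor with a clear span of 2048 mm between their inner faces. Two horizontal rails of 88×98 mm section span the gap between the posts with their undersides at z = 173 mm and z = 1529 mm, flush with the posts' −y face. 6 pickets, each 74 mm wide, 22 mm thick and 1694 mm tall, are fixed to the +y face of the rails with their bottoms at z = 108 mm, spaced across the span with a 229 mm gap after the −x post and between neighbouring pickets, with 230 mm left before the +x post.


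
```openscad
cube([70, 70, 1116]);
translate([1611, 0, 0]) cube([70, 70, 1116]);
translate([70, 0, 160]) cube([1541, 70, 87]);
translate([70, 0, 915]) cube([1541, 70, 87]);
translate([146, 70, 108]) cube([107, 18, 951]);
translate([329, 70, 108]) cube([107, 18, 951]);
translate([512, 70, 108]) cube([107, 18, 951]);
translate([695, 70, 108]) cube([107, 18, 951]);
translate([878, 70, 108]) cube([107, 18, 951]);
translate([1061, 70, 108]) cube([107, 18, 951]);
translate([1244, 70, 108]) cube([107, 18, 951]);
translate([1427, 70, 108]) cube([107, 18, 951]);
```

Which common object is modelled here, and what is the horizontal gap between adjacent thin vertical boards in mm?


A fence section. The picket gap is 76 mm.

Two posts, two rails, 8 pickets — a fence section. Span 1541 mm holds 8 pickets of 107 mm with 9 equal gaps: ⌊(1541 − 8·107) / 9⌋ = 76 mm.


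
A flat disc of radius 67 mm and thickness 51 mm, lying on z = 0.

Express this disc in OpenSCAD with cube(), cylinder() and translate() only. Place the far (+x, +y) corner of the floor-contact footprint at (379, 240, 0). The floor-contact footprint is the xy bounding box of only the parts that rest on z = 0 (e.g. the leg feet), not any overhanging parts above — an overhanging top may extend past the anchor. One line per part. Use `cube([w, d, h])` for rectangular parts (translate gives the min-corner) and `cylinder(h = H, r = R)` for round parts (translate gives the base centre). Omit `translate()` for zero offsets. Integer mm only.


translate([312, 173, 0]) cylinder(h = 51, r = 67);


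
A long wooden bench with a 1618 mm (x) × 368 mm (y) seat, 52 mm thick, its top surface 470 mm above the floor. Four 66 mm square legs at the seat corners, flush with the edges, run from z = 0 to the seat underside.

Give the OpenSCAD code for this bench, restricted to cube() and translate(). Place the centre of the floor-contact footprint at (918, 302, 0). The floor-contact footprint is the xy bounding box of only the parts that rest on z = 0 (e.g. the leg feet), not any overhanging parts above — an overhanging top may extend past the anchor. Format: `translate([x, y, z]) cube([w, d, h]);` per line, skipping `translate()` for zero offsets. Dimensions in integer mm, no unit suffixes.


translate([109, 118, 418]) cube([1618, 368, 52]);
translate([109, 118, 0]) cube([66, 66, 418]);
translate([109, 420, 0]) cube([66, 66, 418]);
translate([1661, 118, 0]) cube([66, 66, 418]);
translate([1661, 420, 0]) cube([66, 66, 418]);


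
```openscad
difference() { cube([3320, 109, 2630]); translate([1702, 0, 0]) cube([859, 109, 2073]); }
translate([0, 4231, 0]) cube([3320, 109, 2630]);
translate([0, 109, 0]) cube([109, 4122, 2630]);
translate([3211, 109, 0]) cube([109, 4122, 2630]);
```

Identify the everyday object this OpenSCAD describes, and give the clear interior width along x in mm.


A single room. The interior width is 3102 mm.

Four walls enclosing a rectangle with a door in the front wall — a room. Outside width 3320 minus two 109 mm walls gives 3102 mm.


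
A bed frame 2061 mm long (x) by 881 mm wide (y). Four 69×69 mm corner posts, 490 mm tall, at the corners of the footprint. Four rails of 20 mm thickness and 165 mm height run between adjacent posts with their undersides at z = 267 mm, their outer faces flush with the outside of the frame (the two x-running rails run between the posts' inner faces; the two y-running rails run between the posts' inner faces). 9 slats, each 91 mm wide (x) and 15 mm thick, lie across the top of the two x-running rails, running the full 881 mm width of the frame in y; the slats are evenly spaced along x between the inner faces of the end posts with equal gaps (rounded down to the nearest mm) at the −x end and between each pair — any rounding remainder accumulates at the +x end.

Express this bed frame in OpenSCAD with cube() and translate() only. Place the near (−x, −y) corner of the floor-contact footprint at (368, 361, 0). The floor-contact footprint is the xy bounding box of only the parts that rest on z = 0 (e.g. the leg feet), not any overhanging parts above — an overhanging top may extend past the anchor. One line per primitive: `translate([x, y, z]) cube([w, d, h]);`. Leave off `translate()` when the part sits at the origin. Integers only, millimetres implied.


translate([368, 361, 0]) cube([69, 69, 490]);
translate([368, 1173, 0]) cube([69, 69, 490]);
translate([2360, 361, 0]) cube([69, 69, 490]);
translate([2360, 1173, 0]) cube([69, 69, 490]);
translate([437, 361, 267]) cube([1923, 20, 165]);
translate([437, 1222, 267]) cube([1923, 20, 165]);
translate([368, 430, 267]) cube([20, 743, 165]);
translate([2409, 430, 267]) cube([20, 743, 165]);
translate([547, 361, 432]) cube([91, 881, 15]);
translate([748, 361, 432]) cube([91, 881, 15]);
translate([949, 361, 432]) cube([91, 881, 15]);
translate([1150, 361, 432]) cube([91, 881, 15]);
translate([1351, 361, 432]) cube([91, 881, 15]);
translate([1552, 361, 432]) cube([91, 881, 15]);
translate([1753, 361, 432]) cube([91, 881, 15]);
translate([1954, 361, 432]) cube([91, 881, 15]);
translate([2155, 361, 432]) cube([91, 881, 15]);


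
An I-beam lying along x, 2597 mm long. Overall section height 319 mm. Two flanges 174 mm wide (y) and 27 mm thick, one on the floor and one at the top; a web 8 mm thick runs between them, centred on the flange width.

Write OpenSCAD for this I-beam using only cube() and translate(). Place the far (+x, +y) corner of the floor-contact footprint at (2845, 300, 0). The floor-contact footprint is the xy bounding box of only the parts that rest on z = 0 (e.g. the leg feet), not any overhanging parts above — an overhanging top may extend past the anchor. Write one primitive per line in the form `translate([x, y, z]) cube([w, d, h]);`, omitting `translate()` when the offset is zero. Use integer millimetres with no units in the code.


translate([248, 126, 0]) cube([2597, 174, 27]);
translate([248, 209, 27]) cube([2597, 8, 265]);
translate([248, 126, 292]) cube([2597, 174, 27]);


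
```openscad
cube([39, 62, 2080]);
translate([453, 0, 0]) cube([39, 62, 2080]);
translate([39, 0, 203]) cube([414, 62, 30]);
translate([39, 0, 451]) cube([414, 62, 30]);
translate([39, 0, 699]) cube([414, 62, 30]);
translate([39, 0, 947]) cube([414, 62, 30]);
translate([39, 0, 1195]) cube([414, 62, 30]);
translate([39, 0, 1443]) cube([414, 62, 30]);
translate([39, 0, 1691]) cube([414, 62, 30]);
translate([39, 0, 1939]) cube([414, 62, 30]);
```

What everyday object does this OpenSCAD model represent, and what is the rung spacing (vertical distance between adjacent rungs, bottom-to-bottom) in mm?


A ladder. The rung spacing is 248 mm.

Two tall 39×62 posts with 8 short bars between them — a ladder. Adjacent rungs sit at z = 203 and z = 451, so the spacing is 451 − 203 = 248 mm.


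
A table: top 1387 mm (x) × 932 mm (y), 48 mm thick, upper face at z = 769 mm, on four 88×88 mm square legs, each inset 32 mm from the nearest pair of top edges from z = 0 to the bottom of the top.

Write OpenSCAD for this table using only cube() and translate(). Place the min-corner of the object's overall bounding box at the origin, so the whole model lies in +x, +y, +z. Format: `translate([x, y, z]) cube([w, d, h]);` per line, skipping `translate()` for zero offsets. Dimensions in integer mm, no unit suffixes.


translate([0, 0, 721]) cube([1387, 932, 48]);
translate([32, 32, 0]) cube([88, 88, 721]);
translate([1267, 32, 0]) cube([88, 88, 721]);
translate([32, 812, 0]) cube([88, 88, 721]);
translate([1267, 812, 0]) cube([88, 88, 721]);


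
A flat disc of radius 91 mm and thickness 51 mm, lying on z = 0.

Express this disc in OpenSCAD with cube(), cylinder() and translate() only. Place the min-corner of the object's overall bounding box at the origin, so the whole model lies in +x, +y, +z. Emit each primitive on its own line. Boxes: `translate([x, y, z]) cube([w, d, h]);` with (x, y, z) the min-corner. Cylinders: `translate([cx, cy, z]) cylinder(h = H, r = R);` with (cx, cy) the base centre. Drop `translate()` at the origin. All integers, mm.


translate([91, 91, 0]) cylinder(h = 51, r = 91);


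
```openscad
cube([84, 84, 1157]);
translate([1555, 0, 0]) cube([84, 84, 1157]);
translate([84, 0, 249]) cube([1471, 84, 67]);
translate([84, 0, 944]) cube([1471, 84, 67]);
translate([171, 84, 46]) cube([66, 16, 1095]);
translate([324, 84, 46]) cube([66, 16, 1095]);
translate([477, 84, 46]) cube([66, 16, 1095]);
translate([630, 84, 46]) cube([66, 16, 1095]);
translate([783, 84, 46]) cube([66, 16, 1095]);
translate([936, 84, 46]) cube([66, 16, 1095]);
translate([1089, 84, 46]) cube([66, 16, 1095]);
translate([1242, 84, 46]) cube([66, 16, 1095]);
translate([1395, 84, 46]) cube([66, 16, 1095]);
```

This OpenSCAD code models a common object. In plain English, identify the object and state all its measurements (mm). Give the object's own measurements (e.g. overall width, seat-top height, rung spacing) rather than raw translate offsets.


A fence section. Two 84×84 mm posts, 1157 mm tall, stand on the floor with a clear span of 1471 mm between their inner faces. Two horizontal rails of 84×67 mm section span the gap between the posts with their undersides at z = 249 mm and z = 944 mm, flush with the posts' −y face. 9 pickets, each 66 mm wide, 16 mm thick and 1095 mm tall, are fixed to the +y face of the rails with their bottoms at z = 46 mm, spaced across the span with a 87 mm gap after the −x post and between neighbouring pickets, with 94 mm left before the +x post.


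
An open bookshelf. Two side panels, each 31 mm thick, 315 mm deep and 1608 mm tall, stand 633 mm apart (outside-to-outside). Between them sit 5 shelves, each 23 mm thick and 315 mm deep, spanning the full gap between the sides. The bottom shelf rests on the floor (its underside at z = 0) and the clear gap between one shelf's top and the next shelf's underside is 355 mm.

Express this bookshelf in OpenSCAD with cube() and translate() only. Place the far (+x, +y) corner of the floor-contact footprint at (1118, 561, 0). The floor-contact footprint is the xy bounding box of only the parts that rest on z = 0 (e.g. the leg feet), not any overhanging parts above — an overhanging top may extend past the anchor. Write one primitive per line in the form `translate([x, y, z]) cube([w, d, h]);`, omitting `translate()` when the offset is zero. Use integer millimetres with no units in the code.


translate([485, 246, 0]) cube([31, 315, 1608]);
translate([1087, 246, 0]) cube([31, 315, 1608]);
translate([516, 246, 0]) cube([571, 315, 23]);
translate([516, 246, 378]) cube([571, 315, 23]);
translate([516, 246, 756]) cube([571, 315, 23]);
translate([516, 246, 1134]) cube([571, 315, 23]);
translate([516, 246, 1512]) cube([571, 315, 23]);


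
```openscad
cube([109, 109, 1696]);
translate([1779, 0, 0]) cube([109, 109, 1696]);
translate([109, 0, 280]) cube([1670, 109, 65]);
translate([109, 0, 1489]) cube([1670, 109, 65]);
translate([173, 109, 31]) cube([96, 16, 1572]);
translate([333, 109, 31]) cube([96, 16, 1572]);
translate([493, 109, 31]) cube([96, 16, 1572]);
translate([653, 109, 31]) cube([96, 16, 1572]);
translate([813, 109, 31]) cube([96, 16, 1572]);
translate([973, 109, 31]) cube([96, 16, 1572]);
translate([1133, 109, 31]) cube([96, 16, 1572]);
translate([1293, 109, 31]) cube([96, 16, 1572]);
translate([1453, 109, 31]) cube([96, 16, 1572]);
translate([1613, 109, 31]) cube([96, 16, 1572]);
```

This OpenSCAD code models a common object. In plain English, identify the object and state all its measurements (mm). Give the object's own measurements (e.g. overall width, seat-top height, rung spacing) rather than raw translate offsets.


A fence section. Two 109×109 mm posts, 1696 mm tall, stand on the floor with a clear span of 1670 mm between their inner faces. Two horizontal rails of 109×65 mm section span the gap between the posts with their undersides at z = 280 mm and z = 1489 mm, flush with the posts' −y face. 10 pickets, each 96 mm wide, 16 mm thick and 1572 mm tall, are fixed to the +y face of the rails with their bottoms at z = 31 mm, spaced across the span with a 64 mm gap after the −x post and between neighbouring pickets, with 70 mm left before the +x post.


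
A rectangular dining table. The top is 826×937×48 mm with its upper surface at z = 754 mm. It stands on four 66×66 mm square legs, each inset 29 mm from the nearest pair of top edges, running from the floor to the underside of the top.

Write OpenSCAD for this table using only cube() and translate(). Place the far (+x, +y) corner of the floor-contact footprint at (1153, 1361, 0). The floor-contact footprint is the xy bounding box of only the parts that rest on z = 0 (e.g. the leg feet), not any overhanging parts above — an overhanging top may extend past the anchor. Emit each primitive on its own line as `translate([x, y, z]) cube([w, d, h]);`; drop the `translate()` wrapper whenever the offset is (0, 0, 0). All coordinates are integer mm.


translate([356, 453, 706]) cube([826, 937, 48]);
translate([385, 482, 0]) cube([66, 66, 706]);
translate([1087, 482, 0]) cube([66, 66, 706]);
translate([385, 1295, 0]) cube([66, 66, 706]);
translate([1087, 1295, 0]) cube([66, 66, 706]);


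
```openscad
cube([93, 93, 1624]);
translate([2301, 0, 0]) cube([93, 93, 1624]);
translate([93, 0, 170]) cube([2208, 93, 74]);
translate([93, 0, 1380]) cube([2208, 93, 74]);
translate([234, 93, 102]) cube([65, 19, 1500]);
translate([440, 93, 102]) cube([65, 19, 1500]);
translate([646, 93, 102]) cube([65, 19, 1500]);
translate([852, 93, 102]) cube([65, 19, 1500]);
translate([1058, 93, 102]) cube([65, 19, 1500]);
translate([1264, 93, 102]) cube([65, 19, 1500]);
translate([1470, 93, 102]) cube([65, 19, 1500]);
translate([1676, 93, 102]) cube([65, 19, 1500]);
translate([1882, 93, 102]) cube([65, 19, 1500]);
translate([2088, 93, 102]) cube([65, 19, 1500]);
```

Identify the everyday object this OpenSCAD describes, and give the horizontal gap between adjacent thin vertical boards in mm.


A fence section. The picket gap is 141 mm.

Two posts, two rails, 10 pickets — a fence section. Span 2208 mm holds 10 pickets of 65 mm with 11 equal gaps: ⌊(2208 − 10·65) / 11⌋ = 141 mm.


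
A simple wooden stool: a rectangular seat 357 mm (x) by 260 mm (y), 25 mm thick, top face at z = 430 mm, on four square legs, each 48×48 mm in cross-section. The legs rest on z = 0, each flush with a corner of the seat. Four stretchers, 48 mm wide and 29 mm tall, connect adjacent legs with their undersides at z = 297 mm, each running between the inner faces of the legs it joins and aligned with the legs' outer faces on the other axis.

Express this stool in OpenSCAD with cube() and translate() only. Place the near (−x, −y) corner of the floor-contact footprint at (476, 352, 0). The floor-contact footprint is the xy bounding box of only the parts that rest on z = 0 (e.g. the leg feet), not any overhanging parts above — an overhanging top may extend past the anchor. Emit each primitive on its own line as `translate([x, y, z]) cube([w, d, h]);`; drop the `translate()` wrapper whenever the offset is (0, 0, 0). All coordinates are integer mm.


translate([476, 352, 405]) cube([357, 260, 25]);
translate([476, 352, 0]) cube([48, 48, 405]);
translate([785, 352, 0]) cube([48, 48, 405]);
translate([476, 564, 0]) cube([48, 48, 405]);
translate([785, 564, 0]) cube([48, 48, 405]);
translate([524, 352, 297]) cube([261, 48, 29]);
translate([524, 564, 297]) cube([261, 48, 29]);
translate([476, 400, 297]) cube([48, 164, 29]);
translate([785, 400, 297]) cube([48, 164, 29]);


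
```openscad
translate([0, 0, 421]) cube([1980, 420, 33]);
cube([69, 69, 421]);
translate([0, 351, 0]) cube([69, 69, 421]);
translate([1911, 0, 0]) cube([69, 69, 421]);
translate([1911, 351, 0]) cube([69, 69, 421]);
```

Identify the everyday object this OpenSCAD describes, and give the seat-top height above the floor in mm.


A bench. The seat-top height is 454 mm.

A long slab on four corner posts — a bench. The slab sits at z = 421 with thickness 33, so the top is 421 + 33 = 454 mm.


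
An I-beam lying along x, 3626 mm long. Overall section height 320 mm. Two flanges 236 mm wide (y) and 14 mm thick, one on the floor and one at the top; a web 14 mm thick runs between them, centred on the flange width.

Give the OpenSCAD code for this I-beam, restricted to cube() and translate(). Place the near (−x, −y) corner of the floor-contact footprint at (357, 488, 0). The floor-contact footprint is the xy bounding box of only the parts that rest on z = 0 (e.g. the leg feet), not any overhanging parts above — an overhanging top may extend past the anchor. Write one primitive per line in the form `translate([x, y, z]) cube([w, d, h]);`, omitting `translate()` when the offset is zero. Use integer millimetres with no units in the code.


translate([357, 488, 0]) cube([3626, 236, 14]);
translate([357, 599, 14]) cube([3626, 14, 292]);
translate([357, 488, 306]) cube([3626, 236, 14]);


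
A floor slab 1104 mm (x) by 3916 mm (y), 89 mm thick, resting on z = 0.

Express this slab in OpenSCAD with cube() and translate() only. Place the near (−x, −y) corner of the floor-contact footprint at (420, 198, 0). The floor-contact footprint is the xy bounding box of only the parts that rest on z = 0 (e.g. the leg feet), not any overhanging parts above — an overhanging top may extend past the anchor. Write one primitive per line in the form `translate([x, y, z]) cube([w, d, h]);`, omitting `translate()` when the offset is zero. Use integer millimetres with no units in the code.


translate([420, 198, 0]) cube([1104, 3916, 89]);


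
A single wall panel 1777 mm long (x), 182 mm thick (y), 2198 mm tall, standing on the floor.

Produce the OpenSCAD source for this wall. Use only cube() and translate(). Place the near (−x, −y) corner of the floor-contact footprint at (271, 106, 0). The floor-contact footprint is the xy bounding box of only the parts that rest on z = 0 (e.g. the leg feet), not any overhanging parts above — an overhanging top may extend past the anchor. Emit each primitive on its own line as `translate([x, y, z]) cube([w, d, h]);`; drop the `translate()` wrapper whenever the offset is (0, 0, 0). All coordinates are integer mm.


translate([271, 106, 0]) cube([1777, 182, 2198]);


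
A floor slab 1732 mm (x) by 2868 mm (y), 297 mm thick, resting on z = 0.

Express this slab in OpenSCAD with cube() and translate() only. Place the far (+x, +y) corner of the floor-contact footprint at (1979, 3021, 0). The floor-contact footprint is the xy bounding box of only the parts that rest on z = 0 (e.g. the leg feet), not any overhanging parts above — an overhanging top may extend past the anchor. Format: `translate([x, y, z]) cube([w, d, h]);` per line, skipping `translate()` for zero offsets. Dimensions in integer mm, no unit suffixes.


translate([247, 153, 0]) cube([1732, 2868, 297]);


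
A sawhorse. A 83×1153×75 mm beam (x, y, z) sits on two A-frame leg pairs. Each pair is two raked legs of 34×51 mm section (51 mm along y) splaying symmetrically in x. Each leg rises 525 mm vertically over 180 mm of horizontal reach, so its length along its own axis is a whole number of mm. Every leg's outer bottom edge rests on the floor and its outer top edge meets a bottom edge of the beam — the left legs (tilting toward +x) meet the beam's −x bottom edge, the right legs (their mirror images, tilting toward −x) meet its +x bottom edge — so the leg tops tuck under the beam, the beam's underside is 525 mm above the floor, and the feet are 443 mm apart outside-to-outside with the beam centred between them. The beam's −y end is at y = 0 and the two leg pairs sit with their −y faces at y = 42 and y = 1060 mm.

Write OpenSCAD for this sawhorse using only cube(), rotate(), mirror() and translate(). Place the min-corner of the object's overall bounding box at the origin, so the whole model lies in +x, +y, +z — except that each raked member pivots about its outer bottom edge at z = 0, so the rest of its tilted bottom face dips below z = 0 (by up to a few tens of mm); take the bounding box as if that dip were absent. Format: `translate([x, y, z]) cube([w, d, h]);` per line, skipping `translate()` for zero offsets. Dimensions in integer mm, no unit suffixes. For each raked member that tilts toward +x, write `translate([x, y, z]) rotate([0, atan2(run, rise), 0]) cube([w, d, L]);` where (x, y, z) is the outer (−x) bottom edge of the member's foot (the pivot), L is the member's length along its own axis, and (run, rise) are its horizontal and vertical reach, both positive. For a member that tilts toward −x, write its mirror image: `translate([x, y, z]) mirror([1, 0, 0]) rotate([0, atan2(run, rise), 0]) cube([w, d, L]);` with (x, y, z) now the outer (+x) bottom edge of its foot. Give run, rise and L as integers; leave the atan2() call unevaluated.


// leg length = √(180² + 525²) = 555
// right-leg outer foot x = 2·180 + 83 = 443
// beam min-corner = (180, 0, 525)
translate([180, 0, 525]) cube([83, 1153, 75]);
translate([0, 42, 0]) rotate([0, atan2(180, 525), 0]) cube([34, 51, 555]);
translate([443, 42, 0]) mirror([1, 0, 0]) rotate([0, atan2(180, 525), 0]) cube([34, 51, 555]);
translate([0, 1060, 0]) rotate([0, atan2(180, 525), 0]) cube([34, 51, 555]);
translate([443, 1060, 0]) mirror([1, 0, 0]) rotate([0, atan2(180, 525), 0]) cube([34, 51, 555]);
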